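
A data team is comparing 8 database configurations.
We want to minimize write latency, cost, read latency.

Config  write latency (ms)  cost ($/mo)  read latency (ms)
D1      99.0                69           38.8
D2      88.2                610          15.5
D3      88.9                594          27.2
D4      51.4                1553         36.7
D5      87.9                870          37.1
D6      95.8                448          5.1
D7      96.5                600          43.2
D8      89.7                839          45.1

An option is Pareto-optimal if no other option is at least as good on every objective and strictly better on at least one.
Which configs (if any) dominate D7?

D3, D6

D3: write latency 88.9≤96.5, cost 594≤600, read latency 27.2≤43.2 — dominates D7.
D6: write latency 95.8≤96.5, cost 448≤600, read latency 5.1≤43.2 — dominates D7.
Others (D1, D2, D4, D5, D8) are each worse than D7 on at least one objective.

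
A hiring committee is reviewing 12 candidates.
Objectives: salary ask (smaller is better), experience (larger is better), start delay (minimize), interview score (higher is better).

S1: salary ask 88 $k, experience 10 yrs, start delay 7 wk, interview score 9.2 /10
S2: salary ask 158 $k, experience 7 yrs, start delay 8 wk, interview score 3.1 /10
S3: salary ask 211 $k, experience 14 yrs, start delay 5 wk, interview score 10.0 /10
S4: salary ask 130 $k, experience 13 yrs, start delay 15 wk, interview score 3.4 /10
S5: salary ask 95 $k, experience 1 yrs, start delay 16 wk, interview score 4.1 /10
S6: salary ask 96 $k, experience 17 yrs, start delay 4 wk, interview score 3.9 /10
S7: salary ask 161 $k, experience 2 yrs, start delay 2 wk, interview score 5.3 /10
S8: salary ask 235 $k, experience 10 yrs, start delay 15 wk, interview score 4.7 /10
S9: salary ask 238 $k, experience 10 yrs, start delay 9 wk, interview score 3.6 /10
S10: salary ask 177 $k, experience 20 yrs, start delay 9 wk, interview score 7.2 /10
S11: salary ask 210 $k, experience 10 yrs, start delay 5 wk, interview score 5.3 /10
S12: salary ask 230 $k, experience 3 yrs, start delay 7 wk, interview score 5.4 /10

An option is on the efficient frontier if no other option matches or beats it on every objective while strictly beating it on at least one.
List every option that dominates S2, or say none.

S1, S6

S1: salary ask 88≤158, experience 10≥7, start delay 7≤8, interview score 9.2≥3.1 — dominates S2.
S6: salary ask 96≤158, experience 17≥7, start delay 4≤8, interview score 3.9≥3.1 — dominates S2.
Others (S3, S4, S5, S7, S8, S9, S10, S11, S12) are each worse than S2 on at least one objective.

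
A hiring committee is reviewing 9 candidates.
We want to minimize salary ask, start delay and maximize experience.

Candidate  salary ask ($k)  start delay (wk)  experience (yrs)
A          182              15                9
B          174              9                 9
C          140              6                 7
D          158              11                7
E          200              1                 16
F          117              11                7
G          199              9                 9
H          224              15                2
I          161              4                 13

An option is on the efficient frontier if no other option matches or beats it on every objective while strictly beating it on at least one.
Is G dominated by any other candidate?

B vs G: salary ask 174≤199, start delay 9≤9, experience 9≥9 — B is at least as good on every objective and strictly better on at least one, so B dominates G.

Yes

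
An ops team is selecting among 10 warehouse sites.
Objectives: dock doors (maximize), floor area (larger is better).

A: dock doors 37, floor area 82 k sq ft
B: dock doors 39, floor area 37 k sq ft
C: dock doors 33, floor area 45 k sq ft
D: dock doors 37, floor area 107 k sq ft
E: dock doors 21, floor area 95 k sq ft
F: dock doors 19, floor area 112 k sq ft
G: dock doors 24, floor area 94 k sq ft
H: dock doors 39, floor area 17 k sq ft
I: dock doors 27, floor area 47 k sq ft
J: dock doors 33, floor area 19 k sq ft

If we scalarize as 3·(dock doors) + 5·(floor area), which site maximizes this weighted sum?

A: 3·37 + 5·82 = 521
B: 3·39 + 5·37 = 302
C: 3·33 + 5·45 = 324
D: 3·37 + 5·107 = 646
E: 3·21 + 5·95 = 538
F: 3·19 + 5·112 = 617
G: 3·24 + 5·94 = 542
H: 3·39 + 5·17 = 202
I: 3·27 + 5·47 = 316
J: 3·33 + 5·19 = 194
Highest: D at 646.

D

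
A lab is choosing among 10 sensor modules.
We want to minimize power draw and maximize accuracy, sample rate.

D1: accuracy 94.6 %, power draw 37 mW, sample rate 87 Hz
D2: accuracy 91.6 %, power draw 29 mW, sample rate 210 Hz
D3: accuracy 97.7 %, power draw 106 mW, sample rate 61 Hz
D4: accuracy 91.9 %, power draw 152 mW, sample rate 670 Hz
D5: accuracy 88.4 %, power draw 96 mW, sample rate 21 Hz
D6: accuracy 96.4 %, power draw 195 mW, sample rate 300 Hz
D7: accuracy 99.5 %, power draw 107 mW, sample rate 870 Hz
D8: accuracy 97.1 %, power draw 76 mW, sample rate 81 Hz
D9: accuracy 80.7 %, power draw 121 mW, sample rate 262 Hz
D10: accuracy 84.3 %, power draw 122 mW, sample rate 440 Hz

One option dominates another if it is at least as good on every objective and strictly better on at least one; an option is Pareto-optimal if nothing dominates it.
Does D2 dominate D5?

Yes

D2 vs D5: accuracy 91.6≥88.4, power draw 29≤96, sample rate 210≥21 — D2 is at least as good on every objective with at least one strict improvement.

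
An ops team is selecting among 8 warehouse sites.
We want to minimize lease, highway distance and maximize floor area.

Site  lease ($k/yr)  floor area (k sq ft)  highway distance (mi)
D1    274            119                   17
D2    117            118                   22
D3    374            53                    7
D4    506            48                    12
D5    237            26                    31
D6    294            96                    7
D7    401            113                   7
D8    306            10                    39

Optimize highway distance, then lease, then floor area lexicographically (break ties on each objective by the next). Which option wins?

First minimize highway distance: best is 7, kept {D3, D6, D7}.
Then minimize lease: best is 294, kept {D6}.

D6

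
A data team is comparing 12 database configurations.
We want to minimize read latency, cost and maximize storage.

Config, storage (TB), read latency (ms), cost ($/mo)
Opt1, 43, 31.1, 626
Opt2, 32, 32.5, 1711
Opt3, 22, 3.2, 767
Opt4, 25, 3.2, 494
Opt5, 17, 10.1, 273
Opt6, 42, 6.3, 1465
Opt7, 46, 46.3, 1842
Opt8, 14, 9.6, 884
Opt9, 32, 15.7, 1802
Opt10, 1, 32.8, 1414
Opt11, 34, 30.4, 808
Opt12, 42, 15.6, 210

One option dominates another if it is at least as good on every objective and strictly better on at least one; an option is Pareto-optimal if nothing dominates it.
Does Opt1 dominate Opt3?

No

Opt1 vs Opt3: Opt1 is worse on read latency (31.1 vs 3.2), so it does not dominate Opt3.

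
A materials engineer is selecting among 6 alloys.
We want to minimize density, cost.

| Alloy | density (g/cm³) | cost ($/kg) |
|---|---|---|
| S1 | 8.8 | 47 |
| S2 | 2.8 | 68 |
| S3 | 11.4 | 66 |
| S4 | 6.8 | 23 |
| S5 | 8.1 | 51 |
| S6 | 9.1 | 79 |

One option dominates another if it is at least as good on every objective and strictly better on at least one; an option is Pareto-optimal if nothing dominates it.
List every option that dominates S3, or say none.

S1, S4, S5

S1: density 8.8≤11.4, cost 47≤66 — dominates S3.
S4: density 6.8≤11.4, cost 23≤66 — dominates S3.
S5: density 8.1≤11.4, cost 51≤66 — dominates S3.
Others (S2, S6) are each worse than S3 on at least one objective.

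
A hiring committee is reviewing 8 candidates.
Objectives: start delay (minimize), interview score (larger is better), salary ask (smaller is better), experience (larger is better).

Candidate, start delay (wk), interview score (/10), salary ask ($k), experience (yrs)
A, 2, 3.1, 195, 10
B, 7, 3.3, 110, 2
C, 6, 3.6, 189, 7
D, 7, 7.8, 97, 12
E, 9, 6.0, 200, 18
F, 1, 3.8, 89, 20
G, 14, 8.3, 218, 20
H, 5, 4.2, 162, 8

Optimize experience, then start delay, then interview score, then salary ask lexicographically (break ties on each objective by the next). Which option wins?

First maximize experience: best is 20, kept {F, G}.
Then minimize start delay: best is 1, kept {F}.

F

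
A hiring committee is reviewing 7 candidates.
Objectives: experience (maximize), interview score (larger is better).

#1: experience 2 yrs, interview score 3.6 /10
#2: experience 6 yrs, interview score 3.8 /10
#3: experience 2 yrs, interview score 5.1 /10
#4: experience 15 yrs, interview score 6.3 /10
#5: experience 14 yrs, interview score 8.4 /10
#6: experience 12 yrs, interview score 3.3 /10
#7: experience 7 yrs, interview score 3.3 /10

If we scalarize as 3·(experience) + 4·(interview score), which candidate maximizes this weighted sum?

#5

#1: 3·2 + 4·3.6 = 20.4
#2: 3·6 + 4·3.8 = 33.2
#3: 3·2 + 4·5.1 = 26.4
#4: 3·15 + 4·6.3 = 70.2
#5: 3·14 + 4·8.4 = 75.6
#6: 3·12 + 4·3.3 = 49.2
#7: 3·7 + 4·3.3 = 34.2
Highest: #5 at 75.6.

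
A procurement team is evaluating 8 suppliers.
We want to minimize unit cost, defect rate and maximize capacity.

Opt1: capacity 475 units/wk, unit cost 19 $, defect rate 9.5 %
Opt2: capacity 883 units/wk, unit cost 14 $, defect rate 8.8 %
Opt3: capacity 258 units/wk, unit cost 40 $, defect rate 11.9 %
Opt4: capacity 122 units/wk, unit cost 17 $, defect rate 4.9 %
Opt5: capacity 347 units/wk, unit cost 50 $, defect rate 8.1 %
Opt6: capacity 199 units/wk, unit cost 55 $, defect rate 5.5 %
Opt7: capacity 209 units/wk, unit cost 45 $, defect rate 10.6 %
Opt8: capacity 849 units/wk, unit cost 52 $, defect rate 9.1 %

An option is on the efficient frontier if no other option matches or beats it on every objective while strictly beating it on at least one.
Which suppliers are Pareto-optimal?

Opt2, Opt4, Opt5, Opt6

Opt1: dominated by Opt2 (capacity 883≥475, unit cost 14≤19, defect rate 8.8≤9.5).
Opt2: not dominated (best capacity).
Opt3: dominated by Opt1 (capacity 475≥258, unit cost 19≤40, defect rate 9.5≤11.9).
Opt4: not dominated (best defect rate).
Opt5: not dominated.
Opt6: not dominated.
Opt7: dominated by Opt1 (capacity 475≥209, unit cost 19≤45, defect rate 9.5≤10.6).
Opt8: dominated by Opt2 (capacity 883≥849, unit cost 14≤52, defect rate 8.8≤9.1).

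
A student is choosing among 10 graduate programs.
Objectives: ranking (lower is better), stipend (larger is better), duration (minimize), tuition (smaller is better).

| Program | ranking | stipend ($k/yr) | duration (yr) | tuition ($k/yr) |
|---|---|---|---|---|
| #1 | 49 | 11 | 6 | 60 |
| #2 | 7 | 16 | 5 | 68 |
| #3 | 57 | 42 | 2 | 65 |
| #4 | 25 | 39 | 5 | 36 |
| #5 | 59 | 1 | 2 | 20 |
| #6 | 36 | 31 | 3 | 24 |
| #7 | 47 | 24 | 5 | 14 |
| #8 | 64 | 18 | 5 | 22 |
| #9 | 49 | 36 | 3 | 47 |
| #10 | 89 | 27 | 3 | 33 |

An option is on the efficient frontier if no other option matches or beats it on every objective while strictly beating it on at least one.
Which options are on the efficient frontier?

#2, #3, #4, #5, #6, #7, #9

#1: dominated by #4 (ranking 25≤49, stipend 39≥11, duration 5≤6, tuition 36≤60).
#2: not dominated (best ranking).
#3: not dominated (best stipend).
#4: not dominated.
#5: not dominated.
#6: not dominated.
#7: not dominated (best tuition).
#8: dominated by #7 (ranking 47≤64, stipend 24≥18, duration 5≤5, tuition 14≤22).
#9: not dominated.
#10: dominated by #6 (ranking 36≤89, stipend 31≥27, duration 3≤3, tuition 24≤33).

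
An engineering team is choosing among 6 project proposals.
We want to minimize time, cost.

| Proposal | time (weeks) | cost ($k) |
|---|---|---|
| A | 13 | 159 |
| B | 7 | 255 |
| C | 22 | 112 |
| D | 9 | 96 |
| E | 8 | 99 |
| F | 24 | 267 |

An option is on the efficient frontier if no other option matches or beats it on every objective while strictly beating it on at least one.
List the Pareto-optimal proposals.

B, D, E

A: dominated by D (time 9≤13, cost 96≤159).
B: not dominated (best time).
C: dominated by D (time 9≤22, cost 96≤112).
D: not dominated (best cost).
E: not dominated.
F: dominated by A (time 13≤24, cost 159≤267).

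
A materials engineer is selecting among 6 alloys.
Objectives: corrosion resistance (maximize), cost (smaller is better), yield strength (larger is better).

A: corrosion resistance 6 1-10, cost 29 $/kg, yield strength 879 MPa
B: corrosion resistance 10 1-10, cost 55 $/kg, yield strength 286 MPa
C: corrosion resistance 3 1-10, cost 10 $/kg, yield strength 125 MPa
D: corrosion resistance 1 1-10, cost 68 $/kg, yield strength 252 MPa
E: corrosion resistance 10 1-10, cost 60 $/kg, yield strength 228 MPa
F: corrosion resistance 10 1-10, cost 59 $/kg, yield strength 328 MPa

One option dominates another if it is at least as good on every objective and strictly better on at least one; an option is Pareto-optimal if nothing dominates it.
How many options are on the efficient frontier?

4

A: not dominated (best yield strength).
B: not dominated.
C: not dominated (best cost).
D: dominated by A (corrosion resistance 6≥1, cost 29≤68, yield strength 879≥252).
E: dominated by B (corrosion resistance 10≥10, cost 55≤60, yield strength 286≥228).
F: not dominated.
Pareto-optimal: A, B, C, F → 4.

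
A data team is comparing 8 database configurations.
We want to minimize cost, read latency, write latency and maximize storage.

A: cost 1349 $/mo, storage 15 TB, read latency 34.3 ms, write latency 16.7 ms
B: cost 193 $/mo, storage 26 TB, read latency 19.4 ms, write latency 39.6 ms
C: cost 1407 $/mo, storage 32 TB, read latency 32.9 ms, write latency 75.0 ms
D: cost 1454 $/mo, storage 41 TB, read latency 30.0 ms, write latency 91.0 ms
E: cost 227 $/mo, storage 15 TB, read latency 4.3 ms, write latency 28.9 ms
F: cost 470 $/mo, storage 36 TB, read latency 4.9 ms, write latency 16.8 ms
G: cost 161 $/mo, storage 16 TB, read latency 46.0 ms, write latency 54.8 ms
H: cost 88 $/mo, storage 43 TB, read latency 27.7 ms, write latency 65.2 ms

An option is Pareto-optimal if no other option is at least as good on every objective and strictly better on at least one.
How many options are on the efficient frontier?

6

A: not dominated (best write latency).
B: not dominated.
C: dominated by F (cost 470≤1407, storage 36≥32, read latency 4.9≤32.9, write latency 16.8≤75.0).
D: dominated by H (cost 88≤1454, storage 43≥41, read latency 27.7≤30.0, write latency 65.2≤91.0).
E: not dominated (best read latency).
F: not dominated.
G: not dominated.
H: not dominated (best cost).
Pareto-optimal: A, B, E, F, G, H → 6.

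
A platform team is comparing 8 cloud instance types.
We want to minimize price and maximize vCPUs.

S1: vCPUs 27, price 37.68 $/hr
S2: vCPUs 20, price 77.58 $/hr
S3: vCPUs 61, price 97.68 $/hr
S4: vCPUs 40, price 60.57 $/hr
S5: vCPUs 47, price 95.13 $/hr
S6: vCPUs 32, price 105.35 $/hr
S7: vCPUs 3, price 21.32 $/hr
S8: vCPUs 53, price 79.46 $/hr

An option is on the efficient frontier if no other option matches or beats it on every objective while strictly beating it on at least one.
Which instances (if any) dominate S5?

S8

S8: vCPUs 53≥47, price 79.46≤95.13 — dominates S5.
Others (S1, S2, S3, S4, S6, S7) are each worse than S5 on at least one objective.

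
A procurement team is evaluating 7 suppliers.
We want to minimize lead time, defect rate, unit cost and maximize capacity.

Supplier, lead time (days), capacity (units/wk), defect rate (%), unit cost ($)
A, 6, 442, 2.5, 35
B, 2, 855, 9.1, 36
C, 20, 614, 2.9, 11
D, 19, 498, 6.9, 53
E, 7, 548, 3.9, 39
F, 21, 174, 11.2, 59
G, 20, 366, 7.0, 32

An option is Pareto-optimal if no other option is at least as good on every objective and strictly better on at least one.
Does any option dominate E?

No

A: worse on capacity (442 vs 548).
B: worse on defect rate (9.1 vs 3.9).
C: worse on lead time (20 vs 7).
D: worse on lead time (19 vs 7).
F: worse on lead time (21 vs 7).
G: worse on lead time (20 vs 7).
No option is at least as good as E on every objective and strictly better on one.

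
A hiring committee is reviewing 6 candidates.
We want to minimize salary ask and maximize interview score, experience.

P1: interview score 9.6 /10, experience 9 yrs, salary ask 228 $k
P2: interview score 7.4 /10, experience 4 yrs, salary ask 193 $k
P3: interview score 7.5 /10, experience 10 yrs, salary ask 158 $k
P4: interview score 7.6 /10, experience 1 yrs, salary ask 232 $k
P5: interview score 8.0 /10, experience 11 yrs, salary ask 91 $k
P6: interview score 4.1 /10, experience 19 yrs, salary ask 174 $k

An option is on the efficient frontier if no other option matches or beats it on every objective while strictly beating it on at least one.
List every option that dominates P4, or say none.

P1: interview score 9.6≥7.6, experience 9≥1, salary ask 228≤232 — dominates P4.
P5: interview score 8.0≥7.6, experience 11≥1, salary ask 91≤232 — dominates P4.
Others (P2, P3, P6) are each worse than P4 on at least one objective.

P1, P5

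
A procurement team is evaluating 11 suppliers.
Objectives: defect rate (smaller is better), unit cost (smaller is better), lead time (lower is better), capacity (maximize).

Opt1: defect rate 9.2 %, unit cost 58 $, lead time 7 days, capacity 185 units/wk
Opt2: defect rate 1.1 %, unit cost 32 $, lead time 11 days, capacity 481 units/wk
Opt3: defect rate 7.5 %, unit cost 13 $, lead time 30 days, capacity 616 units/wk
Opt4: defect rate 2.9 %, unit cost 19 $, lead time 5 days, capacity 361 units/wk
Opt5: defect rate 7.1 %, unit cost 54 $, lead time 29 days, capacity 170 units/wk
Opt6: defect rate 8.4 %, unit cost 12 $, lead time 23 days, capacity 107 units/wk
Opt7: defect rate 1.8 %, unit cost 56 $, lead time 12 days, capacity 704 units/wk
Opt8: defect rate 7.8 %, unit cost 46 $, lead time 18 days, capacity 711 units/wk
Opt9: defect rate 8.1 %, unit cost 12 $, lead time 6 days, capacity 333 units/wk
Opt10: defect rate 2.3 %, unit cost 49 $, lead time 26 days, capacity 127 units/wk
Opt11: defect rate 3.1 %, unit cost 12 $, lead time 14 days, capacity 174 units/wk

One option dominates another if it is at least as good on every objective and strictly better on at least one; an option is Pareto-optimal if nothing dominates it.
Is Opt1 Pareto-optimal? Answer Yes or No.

Opt4 vs Opt1: defect rate 2.9≤9.2, unit cost 19≤58, lead time 5≤7, capacity 361≥185 — Opt4 is at least as good on every objective and strictly better on at least one, so Opt4 dominates Opt1.

No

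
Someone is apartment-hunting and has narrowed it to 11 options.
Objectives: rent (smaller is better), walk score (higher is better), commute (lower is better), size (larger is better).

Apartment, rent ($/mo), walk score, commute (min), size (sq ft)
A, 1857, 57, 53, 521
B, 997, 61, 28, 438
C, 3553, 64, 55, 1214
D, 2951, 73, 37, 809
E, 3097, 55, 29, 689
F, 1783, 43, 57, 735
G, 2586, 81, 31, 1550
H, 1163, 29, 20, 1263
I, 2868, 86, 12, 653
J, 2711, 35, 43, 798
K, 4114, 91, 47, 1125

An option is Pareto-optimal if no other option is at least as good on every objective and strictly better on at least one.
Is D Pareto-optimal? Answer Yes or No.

No

G vs D: rent 2586≤2951, walk score 81≥73, commute 31≤37, size 1550≥809 — G is at least as good on every objective and strictly better on at least one, so G dominates D.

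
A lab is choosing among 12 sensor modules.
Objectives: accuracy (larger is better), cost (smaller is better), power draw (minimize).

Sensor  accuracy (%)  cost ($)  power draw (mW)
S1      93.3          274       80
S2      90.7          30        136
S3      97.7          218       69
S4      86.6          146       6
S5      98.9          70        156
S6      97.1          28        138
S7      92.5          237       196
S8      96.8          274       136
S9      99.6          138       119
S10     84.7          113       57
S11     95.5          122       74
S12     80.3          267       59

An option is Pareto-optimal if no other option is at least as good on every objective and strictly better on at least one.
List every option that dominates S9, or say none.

S1: worse on accuracy (93.3 vs 99.6).
S2: worse on accuracy (90.7 vs 99.6).
S3: worse on accuracy (97.7 vs 99.6).
S4: worse on accuracy (86.6 vs 99.6).
S5: worse on accuracy (98.9 vs 99.6).
S6: worse on accuracy (97.1 vs 99.6).
S7: worse on accuracy (92.5 vs 99.6).
S8: worse on accuracy (96.8 vs 99.6).
S10: worse on accuracy (84.7 vs 99.6).
S11: worse on accuracy (95.5 vs 99.6).
S12: worse on accuracy (80.3 vs 99.6).
No option dominates S9.

none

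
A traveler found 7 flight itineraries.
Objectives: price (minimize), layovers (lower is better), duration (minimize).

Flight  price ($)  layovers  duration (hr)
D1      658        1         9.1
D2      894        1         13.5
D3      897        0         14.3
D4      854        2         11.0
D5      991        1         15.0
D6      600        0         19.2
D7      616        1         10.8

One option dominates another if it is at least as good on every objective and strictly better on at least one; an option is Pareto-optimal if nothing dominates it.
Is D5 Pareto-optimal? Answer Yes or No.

No

D1 vs D5: price 658≤991, layovers 1≤1, duration 9.1≤15.0 — D1 is at least as good on every objective and strictly better on at least one, so D1 dominates D5.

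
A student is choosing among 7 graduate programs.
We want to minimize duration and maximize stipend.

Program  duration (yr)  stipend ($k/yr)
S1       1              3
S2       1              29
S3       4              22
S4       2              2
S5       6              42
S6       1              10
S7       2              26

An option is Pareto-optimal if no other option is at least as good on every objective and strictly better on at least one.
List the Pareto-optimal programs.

S2, S5

S1: dominated by S2 (duration 1≤1, stipend 29≥3).
S2: not dominated.
S3: dominated by S2 (duration 1≤4, stipend 29≥22).
S4: dominated by S1 (duration 1≤2, stipend 3≥2).
S5: not dominated (best stipend).
S6: dominated by S2 (duration 1≤1, stipend 29≥10).
S7: dominated by S2 (duration 1≤2, stipend 29≥26).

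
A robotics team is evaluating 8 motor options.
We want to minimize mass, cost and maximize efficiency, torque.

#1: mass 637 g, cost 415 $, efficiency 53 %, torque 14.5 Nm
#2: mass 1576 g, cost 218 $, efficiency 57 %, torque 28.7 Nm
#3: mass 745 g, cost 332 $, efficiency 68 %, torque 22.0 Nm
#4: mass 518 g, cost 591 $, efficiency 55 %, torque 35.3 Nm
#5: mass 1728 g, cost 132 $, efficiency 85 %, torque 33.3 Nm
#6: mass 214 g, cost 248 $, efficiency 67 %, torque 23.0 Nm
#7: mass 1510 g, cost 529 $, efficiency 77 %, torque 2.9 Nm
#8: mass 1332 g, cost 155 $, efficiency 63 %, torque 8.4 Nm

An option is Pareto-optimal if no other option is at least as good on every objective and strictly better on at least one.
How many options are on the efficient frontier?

7

#1: dominated by #6 (mass 214≤637, cost 248≤415, efficiency 67≥53, torque 23.0≥14.5).
#2: not dominated.
#3: not dominated.
#4: not dominated (best torque).
#5: not dominated (best cost).
#6: not dominated (best mass).
#7: not dominated.
#8: not dominated.
Pareto-optimal: #2, #3, #4, #5, #6, #7, #8 → 7.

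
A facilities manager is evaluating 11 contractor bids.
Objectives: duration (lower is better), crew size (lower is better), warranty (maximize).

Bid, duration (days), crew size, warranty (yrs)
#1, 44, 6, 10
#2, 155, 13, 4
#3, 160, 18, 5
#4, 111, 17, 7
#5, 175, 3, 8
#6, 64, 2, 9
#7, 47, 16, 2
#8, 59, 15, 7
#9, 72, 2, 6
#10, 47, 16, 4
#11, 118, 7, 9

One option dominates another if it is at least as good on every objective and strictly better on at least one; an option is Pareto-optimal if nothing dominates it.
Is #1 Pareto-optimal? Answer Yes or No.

#2: worse on duration (155 vs 44).
#3: worse on duration (160 vs 44).
#4: worse on duration (111 vs 44).
#5: worse on duration (175 vs 44).
#6: worse on duration (64 vs 44).
#7: worse on duration (47 vs 44).
#8: worse on duration (59 vs 44).
#9: worse on duration (72 vs 44).
#10: worse on duration (47 vs 44).
#11: worse on duration (118 vs 44).
No option is at least as good as #1 on every objective and strictly better on one.

Yes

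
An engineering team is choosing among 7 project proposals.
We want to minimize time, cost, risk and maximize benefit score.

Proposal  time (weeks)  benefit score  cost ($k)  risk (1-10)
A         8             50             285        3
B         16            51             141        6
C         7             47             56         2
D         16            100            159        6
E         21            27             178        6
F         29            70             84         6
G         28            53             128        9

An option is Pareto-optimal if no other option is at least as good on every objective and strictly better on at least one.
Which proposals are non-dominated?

A, B, C, D, F, G

A: not dominated.
B: not dominated.
C: not dominated (best time).
D: not dominated (best benefit score).
E: dominated by B (time 16≤21, benefit score 51≥27, cost 141≤178, risk 6≤6).
F: not dominated.
G: not dominated.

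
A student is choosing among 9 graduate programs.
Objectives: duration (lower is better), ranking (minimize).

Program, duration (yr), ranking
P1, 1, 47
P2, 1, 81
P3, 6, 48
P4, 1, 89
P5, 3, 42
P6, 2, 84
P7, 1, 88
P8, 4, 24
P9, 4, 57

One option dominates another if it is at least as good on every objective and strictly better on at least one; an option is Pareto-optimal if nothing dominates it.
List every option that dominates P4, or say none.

P1, P2, P7

P1: duration 1≤1, ranking 47≤89 — dominates P4.
P2: duration 1≤1, ranking 81≤89 — dominates P4.
P7: duration 1≤1, ranking 88≤89 — dominates P4.
Others (P3, P5, P6, P8, P9) are each worse than P4 on at least one objective.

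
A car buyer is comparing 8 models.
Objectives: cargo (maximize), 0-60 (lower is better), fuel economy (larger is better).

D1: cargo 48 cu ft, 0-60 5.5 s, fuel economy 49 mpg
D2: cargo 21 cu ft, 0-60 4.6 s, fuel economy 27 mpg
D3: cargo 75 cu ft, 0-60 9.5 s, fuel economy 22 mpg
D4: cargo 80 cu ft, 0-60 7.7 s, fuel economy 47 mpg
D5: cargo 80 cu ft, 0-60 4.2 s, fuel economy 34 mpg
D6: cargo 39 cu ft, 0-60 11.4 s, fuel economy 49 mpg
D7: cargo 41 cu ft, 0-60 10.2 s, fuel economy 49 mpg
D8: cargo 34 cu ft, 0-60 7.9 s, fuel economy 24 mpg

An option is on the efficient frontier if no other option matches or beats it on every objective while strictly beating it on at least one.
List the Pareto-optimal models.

D1, D4, D5

D1: not dominated.
D2: dominated by D5 (cargo 80≥21, 0-60 4.2≤4.6, fuel economy 34≥27).
D3: dominated by D4 (cargo 80≥75, 0-60 7.7≤9.5, fuel economy 47≥22).
D4: not dominated.
D5: not dominated (best 0-60).
D6: dominated by D1 (cargo 48≥39, 0-60 5.5≤11.4, fuel economy 49≥49).
D7: dominated by D1 (cargo 48≥41, 0-60 5.5≤10.2, fuel economy 49≥49).
D8: dominated by D1 (cargo 48≥34, 0-60 5.5≤7.9, fuel economy 49≥24).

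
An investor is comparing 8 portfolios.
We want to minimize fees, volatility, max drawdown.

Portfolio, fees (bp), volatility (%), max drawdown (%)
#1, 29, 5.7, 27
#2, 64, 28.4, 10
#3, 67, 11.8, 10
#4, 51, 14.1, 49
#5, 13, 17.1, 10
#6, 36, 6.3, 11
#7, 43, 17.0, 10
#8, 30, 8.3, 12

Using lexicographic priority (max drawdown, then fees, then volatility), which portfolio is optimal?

#5

First minimize max drawdown: best is 10, kept {#2, #3, #5, #7}.
Then minimize fees: best is 13, kept {#5}.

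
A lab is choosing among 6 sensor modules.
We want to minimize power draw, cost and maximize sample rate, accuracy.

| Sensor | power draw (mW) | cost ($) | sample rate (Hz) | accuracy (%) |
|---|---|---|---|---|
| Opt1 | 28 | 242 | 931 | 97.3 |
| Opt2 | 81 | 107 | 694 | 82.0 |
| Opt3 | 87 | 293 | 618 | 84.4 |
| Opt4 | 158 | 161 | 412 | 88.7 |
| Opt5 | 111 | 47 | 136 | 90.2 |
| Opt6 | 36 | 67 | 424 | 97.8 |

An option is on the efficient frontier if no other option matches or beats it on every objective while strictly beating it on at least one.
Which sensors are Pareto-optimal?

Opt1, Opt2, Opt5, Opt6

Opt1: not dominated (best power draw).
Opt2: not dominated.
Opt3: dominated by Opt1 (power draw 28≤87, cost 242≤293, sample rate 931≥618, accuracy 97.3≥84.4).
Opt4: dominated by Opt6 (power draw 36≤158, cost 67≤161, sample rate 424≥412, accuracy 97.8≥88.7).
Opt5: not dominated (best cost).
Opt6: not dominated (best accuracy).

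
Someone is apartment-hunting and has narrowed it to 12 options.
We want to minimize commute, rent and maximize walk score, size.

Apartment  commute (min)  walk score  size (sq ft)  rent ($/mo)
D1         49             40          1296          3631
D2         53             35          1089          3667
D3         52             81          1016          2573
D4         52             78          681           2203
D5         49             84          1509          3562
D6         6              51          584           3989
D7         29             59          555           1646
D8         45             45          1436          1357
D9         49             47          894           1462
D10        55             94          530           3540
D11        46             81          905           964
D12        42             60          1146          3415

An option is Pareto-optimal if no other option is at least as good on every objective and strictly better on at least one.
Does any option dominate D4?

D11 vs D4: commute 46≤52, walk score 81≥78, size 905≥681, rent 964≤2203 — D11 is at least as good on every objective and strictly better on at least one, so D11 dominates D4.

Yes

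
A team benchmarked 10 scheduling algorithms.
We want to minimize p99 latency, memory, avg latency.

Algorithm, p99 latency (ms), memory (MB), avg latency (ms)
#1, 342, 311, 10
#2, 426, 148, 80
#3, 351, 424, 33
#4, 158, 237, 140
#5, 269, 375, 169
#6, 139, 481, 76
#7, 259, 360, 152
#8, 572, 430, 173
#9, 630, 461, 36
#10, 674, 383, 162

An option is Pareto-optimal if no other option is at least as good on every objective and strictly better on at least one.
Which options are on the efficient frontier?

#1: not dominated (best avg latency).
#2: not dominated (best memory).
#3: dominated by #1 (p99 latency 342≤351, memory 311≤424, avg latency 10≤33).
#4: not dominated.
#5: dominated by #4 (p99 latency 158≤269, memory 237≤375, avg latency 140≤169).
#6: not dominated (best p99 latency).
#7: dominated by #4 (p99 latency 158≤259, memory 237≤360, avg latency 140≤152).
#8: dominated by #1 (p99 latency 342≤572, memory 311≤430, avg latency 10≤173).
#9: dominated by #1 (p99 latency 342≤630, memory 311≤461, avg latency 10≤36).
#10: dominated by #1 (p99 latency 342≤674, memory 311≤383, avg latency 10≤162).

#1, #2, #4, #6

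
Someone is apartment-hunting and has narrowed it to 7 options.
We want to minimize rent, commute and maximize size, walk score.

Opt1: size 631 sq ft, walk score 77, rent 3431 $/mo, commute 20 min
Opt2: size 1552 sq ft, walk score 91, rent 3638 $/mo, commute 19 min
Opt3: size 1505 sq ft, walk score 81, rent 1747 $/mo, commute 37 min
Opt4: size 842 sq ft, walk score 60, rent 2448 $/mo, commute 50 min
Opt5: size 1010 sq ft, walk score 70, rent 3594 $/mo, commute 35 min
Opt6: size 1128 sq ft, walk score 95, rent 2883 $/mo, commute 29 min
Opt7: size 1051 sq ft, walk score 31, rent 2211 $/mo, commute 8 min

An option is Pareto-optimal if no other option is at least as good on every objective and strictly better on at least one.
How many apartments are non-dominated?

5

Opt1: not dominated.
Opt2: not dominated (best size).
Opt3: not dominated (best rent).
Opt4: dominated by Opt3 (size 1505≥842, walk score 81≥60, rent 1747≤2448, commute 37≤50).
Opt5: dominated by Opt6 (size 1128≥1010, walk score 95≥70, rent 2883≤3594, commute 29≤35).
Opt6: not dominated (best walk score).
Opt7: not dominated (best commute).
Pareto-optimal: Opt1, Opt2, Opt3, Opt6, Opt7 → 5.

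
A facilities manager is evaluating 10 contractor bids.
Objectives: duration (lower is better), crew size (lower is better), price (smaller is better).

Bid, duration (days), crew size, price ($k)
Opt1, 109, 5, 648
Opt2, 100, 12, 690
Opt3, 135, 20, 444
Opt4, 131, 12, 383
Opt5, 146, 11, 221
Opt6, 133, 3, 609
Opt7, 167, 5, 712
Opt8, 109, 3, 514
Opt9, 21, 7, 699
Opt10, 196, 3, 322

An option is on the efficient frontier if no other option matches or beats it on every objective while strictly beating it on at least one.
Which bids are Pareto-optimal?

Opt1: dominated by Opt8 (duration 109≤109, crew size 3≤5, price 514≤648).
Opt2: not dominated.
Opt3: dominated by Opt4 (duration 131≤135, crew size 12≤20, price 383≤444).
Opt4: not dominated.
Opt5: not dominated (best price).
Opt6: dominated by Opt8 (duration 109≤133, crew size 3≤3, price 514≤609).
Opt7: dominated by Opt1 (duration 109≤167, crew size 5≤5, price 648≤712).
Opt8: not dominated.
Opt9: not dominated (best duration).
Opt10: not dominated.

Opt2, Opt4, Opt5, Opt8, Opt9, Opt10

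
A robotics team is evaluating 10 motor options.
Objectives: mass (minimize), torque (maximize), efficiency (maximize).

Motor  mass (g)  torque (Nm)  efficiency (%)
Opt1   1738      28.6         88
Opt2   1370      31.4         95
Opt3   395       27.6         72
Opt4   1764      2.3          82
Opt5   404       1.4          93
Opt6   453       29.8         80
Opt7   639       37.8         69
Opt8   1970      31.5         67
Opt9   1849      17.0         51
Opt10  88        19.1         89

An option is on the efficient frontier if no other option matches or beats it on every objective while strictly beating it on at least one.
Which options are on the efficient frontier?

Opt1: dominated by Opt2 (mass 1370≤1738, torque 31.4≥28.6, efficiency 95≥88).
Opt2: not dominated (best efficiency).
Opt3: not dominated.
Opt4: dominated by Opt1 (mass 1738≤1764, torque 28.6≥2.3, efficiency 88≥82).
Opt5: not dominated.
Opt6: not dominated.
Opt7: not dominated (best torque).
Opt8: dominated by Opt7 (mass 639≤1970, torque 37.8≥31.5, efficiency 69≥67).
Opt9: dominated by Opt1 (mass 1738≤1849, torque 28.6≥17.0, efficiency 88≥51).
Opt10: not dominated (best mass).

Opt2, Opt3, Opt5, Opt6, Opt7, Opt10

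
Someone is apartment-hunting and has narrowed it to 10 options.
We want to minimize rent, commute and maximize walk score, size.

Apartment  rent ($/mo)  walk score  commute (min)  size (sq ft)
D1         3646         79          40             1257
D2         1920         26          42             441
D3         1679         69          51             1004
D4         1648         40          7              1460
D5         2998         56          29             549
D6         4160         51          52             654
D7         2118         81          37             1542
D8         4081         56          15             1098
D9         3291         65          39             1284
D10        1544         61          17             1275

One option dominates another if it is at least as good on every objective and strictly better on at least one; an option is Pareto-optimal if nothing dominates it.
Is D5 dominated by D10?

D10 vs D5: rent 1544≤2998, walk score 61≥56, commute 17≤29, size 1275≥549 — D10 is at least as good on every objective with at least one strict improvement.

Yes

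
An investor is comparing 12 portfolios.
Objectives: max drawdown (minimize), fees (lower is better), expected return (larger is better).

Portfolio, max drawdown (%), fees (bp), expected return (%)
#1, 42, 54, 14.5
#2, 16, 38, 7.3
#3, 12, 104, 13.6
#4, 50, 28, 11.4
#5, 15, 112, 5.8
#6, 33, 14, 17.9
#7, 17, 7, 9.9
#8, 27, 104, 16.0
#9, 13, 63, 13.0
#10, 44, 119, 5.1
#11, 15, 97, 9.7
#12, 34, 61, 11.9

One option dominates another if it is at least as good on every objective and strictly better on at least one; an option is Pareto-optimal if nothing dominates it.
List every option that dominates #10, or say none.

#1: max drawdown 42≤44, fees 54≤119, expected return 14.5≥5.1 — dominates #10.
#2: max drawdown 16≤44, fees 38≤119, expected return 7.3≥5.1 — dominates #10.
#3: max drawdown 12≤44, fees 104≤119, expected return 13.6≥5.1 — dominates #10.
#5: max drawdown 15≤44, fees 112≤119, expected return 5.8≥5.1 — dominates #10.
#6: max drawdown 33≤44, fees 14≤119, expected return 17.9≥5.1 — dominates #10.
#7: max drawdown 17≤44, fees 7≤119, expected return 9.9≥5.1 — dominates #10.
#8: max drawdown 27≤44, fees 104≤119, expected return 16.0≥5.1 — dominates #10.
#9: max drawdown 13≤44, fees 63≤119, expected return 13.0≥5.1 — dominates #10.
#11: max drawdown 15≤44, fees 97≤119, expected return 9.7≥5.1 — dominates #10.
#12: max drawdown 34≤44, fees 61≤119, expected return 11.9≥5.1 — dominates #10.
Others (#4) are each worse than #10 on at least one objective.

#1, #2, #3, #5, #6, #7, #8, #9, #11, #12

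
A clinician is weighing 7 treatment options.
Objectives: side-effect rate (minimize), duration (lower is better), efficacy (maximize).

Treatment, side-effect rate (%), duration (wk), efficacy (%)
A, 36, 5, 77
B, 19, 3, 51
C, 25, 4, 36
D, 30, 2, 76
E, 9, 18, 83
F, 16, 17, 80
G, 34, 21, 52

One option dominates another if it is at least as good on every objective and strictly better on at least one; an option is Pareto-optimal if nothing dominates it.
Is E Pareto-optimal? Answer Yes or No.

Yes

A: worse on side-effect rate (36 vs 9).
B: worse on side-effect rate (19 vs 9).
C: worse on side-effect rate (25 vs 9).
D: worse on side-effect rate (30 vs 9).
F: worse on side-effect rate (16 vs 9).
G: worse on side-effect rate (34 vs 9).
No option is at least as good as E on every objective and strictly better on one.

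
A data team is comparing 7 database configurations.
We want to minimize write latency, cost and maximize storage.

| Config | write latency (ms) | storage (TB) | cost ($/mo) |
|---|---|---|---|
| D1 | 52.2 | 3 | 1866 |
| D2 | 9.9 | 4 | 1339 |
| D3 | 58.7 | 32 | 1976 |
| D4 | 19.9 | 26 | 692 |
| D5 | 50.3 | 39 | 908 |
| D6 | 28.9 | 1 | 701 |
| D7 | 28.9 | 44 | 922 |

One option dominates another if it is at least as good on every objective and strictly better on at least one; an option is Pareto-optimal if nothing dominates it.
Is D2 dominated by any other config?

D1: worse on write latency (52.2 vs 9.9).
D3: worse on write latency (58.7 vs 9.9).
D4: worse on write latency (19.9 vs 9.9).
D5: worse on write latency (50.3 vs 9.9).
D6: worse on write latency (28.9 vs 9.9).
D7: worse on write latency (28.9 vs 9.9).
No option is at least as good as D2 on every objective and strictly better on one.

No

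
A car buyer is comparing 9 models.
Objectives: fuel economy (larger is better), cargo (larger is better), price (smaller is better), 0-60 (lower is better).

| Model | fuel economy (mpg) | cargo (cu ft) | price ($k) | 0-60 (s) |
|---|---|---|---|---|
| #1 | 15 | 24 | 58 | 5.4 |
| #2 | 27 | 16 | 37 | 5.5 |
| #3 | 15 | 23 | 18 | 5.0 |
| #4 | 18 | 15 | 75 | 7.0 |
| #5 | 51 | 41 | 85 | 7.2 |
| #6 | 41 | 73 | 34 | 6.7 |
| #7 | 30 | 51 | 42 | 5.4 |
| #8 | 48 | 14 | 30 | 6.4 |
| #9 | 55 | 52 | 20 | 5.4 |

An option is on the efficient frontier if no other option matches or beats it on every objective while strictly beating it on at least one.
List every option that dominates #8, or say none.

#9

#9: fuel economy 55≥48, cargo 52≥14, price 20≤30, 0-60 5.4≤6.4 — dominates #8.
Others (#1, #2, #3, #4, #5, #6, #7) are each worse than #8 on at least one objective.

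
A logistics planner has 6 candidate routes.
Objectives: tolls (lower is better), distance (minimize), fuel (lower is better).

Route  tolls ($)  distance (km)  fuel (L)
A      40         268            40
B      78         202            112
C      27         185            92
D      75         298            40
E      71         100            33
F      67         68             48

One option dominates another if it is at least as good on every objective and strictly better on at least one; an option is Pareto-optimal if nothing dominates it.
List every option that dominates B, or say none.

C: tolls 27≤78, distance 185≤202, fuel 92≤112 — dominates B.
E: tolls 71≤78, distance 100≤202, fuel 33≤112 — dominates B.
F: tolls 67≤78, distance 68≤202, fuel 48≤112 — dominates B.
Others (A, D) are each worse than B on at least one objective.

C, E, F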